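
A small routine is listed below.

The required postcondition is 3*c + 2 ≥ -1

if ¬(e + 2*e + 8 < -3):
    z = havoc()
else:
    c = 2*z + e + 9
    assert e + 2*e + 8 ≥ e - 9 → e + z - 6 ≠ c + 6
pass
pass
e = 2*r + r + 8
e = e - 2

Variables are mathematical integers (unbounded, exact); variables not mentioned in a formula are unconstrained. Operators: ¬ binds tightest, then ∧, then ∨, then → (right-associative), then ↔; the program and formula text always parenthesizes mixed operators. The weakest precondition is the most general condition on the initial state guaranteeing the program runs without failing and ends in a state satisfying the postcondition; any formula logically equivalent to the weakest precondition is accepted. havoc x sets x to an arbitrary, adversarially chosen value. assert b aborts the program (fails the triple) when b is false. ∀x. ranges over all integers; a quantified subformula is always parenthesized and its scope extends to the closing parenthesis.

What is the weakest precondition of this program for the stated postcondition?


Working backward. After the program, the postcondition 3*c + 2 ≥ -1 must hold; in canonical form it is 3*c ≥ -3.
Before e := e - 2: 3*c ≥ -3
Before e := 2*r + r + 8: 3*c ≥ -3
Before skip: 3*c ≥ -3
Before skip: 3*c ≥ -3
Then branch requires 3*c ≥ -3; else branch requires (2*e ≥ -17 → z ≠ -21) ∧ 3*e + 6*z ≥ -30.
Before the if: ((¬(3*e < -11)) → 3*c ≥ -3) ∧ (3*e < -11 → ((2*e ≥ -17 → z ≠ -21) ∧ 3*e + 6*z ≥ -30))
Answer: WP = ((¬(3*e < -11)) → 3*c ≥ -3) ∧ (3*e < -11 → ((2*e ≥ -17 → z ≠ -21) ∧ 3*e + 6*z ≥ -30))


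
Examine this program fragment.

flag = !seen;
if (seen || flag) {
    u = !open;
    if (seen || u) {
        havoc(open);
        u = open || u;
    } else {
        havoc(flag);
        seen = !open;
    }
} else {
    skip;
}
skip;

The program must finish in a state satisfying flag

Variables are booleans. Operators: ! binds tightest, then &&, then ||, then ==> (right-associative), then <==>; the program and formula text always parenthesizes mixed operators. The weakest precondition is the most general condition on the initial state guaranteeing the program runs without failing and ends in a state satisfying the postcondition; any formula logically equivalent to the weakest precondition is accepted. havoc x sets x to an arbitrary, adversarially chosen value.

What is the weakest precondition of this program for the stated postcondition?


Working backward. After the program, flag must hold.
Before skip: flag
Then branch requires ((seen || (!open)) ==> flag) && (seen || (!open)); else branch requires flag.
Before the if: ((seen || flag) ==> (((seen || (!open)) ==> flag) && (seen || (!open)))) && ((!(seen || flag)) ==> flag)
Before flag := !seen: ((seen || (!open)) ==> (!seen)) && (seen || (!open))
Answer: WP = ((seen || (!open)) ==> (!seen)) && (seen || (!open))


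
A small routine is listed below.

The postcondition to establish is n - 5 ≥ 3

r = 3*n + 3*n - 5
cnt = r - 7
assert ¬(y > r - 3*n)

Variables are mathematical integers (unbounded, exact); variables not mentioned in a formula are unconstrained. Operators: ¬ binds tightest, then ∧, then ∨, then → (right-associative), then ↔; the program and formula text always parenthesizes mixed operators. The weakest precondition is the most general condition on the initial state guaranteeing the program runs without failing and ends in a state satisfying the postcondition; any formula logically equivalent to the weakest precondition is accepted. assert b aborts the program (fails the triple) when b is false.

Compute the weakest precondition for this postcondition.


Working backward. After the program, the postcondition n - 5 ≥ 3 must hold; in canonical form it is n ≥ 8.
Before assert ¬(y > r - 3*n): (¬(3*n + y > r)) ∧ n ≥ 8
Before cnt := r - 7: (¬(3*n + y > r)) ∧ n ≥ 8
Before r := 3*n + 3*n - 5: (¬(y > 3*n - 5)) ∧ n ≥ 8
Answer: WP = (¬(y > 3*n - 5)) ∧ n ≥ 8


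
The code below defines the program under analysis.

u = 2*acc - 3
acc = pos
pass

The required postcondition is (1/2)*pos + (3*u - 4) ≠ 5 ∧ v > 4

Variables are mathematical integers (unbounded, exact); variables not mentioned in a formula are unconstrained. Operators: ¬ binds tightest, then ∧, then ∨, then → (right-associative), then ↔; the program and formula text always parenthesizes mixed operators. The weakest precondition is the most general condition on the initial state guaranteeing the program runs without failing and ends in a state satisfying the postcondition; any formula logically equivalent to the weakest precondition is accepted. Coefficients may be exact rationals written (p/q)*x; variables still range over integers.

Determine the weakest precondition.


Working backward. After the program, the postcondition (1/2)*pos + (3*u - 4) ≠ 5 ∧ v > 4 must hold; in canonical form it is (1/2)*pos + 3*u ≠ 9 ∧ v > 4.
Before skip: (1/2)*pos + 3*u ≠ 9 ∧ v > 4
Before acc := pos: (1/2)*pos + 3*u ≠ 9 ∧ v > 4
Before u := 2*acc - 3: 6*acc + (1/2)*pos ≠ 18 ∧ v > 4
Answer: WP = 6*acc + (1/2)*pos ≠ 18 ∧ v > 4


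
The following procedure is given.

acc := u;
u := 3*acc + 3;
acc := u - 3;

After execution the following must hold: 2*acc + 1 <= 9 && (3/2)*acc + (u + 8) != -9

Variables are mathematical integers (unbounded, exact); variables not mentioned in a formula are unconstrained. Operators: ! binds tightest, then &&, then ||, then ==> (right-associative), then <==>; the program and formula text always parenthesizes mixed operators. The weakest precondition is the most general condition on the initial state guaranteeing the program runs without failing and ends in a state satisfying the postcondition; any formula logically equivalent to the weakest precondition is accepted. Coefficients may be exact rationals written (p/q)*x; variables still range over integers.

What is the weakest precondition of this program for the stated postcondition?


Working backward. After the program, the postcondition 2*acc + 1 <= 9 && (3/2)*acc + (u + 8) != -9 must hold; in canonical form it is 2*acc <= 8 && (3/2)*acc + u != -17.
Before acc := u - 3: 2*u <= 14 && (5/2)*u != -25/2
Before u := 3*acc + 3: 6*acc <= 8 && (15/2)*acc != -20
Before acc := u: 6*u <= 8 && (15/2)*u != -20
Answer: WP = 6*u <= 8 && (15/2)*u != -20


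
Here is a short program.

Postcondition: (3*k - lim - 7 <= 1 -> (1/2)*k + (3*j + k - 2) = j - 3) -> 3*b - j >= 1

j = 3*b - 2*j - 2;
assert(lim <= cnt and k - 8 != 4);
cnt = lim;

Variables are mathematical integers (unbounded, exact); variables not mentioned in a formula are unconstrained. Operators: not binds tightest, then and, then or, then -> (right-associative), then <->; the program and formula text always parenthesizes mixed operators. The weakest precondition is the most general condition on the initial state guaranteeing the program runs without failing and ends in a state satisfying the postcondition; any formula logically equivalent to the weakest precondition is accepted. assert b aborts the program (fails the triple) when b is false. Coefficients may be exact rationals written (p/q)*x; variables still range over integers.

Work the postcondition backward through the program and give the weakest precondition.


Working backward. After the program, the postcondition (3*k - lim - 7 <= 1 -> (1/2)*k + (3*j + k - 2) = j - 3) -> 3*b - j >= 1 must hold; in canonical form it is (3*k <= lim + 8 -> 2*j + (3/2)*k = -1) -> 3*b >= j + 1.
Before cnt := lim: (3*k <= lim + 8 -> 2*j + (3/2)*k = -1) -> 3*b >= j + 1
Before assert lim <= cnt and k - 8 != 4: lim <= cnt and k != 12 and ((3*k <= lim + 8 -> 2*j + (3/2)*k = -1) -> 3*b >= j + 1)
Before j := 3*b - 2*j - 2: lim <= cnt and k != 12 and ((3*k <= lim + 8 -> 6*b + (3/2)*k = 4*j + 3) -> 2*j >= -1)
Answer: WP = lim <= cnt and k != 12 and ((3*k <= lim + 8 -> 6*b + (3/2)*k = 4*j + 3) -> 2*j >= -1)


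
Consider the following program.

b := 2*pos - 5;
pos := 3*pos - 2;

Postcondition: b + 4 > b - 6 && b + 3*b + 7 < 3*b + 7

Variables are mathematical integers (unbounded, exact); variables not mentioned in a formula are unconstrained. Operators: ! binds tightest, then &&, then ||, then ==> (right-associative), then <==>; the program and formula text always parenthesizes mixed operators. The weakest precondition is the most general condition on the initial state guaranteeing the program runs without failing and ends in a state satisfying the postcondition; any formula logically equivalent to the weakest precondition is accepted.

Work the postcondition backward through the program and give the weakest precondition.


Working backward. After the program, the postcondition b + 4 > b - 6 && b + 3*b + 7 < 3*b + 7 must hold; in canonical form it is b < 0.
Before pos := 3*pos - 2: b < 0
Before b := 2*pos - 5: 2*pos < 5
Answer: WP = 2*pos < 5


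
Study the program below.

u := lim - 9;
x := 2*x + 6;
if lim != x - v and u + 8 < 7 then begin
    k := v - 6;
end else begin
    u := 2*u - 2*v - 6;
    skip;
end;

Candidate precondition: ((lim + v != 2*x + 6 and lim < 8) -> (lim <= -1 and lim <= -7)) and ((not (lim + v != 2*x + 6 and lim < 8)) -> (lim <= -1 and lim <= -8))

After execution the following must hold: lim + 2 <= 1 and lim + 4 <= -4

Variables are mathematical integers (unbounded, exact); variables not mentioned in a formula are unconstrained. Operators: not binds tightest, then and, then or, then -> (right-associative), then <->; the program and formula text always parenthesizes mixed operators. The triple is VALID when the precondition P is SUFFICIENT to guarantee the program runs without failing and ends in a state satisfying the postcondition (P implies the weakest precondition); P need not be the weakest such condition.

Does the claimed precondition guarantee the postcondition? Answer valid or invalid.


Working backward. After the program, the postcondition lim + 2 <= 1 and lim + 4 <= -4 must hold; in canonical form it is lim <= -1 and lim <= -8.
Then branch requires lim <= -1 and lim <= -8; else branch requires lim <= -1 and lim <= -8.
Before the if: ((lim + v != x and u < -1) -> (lim <= -1 and lim <= -8)) and ((not (lim + v != x and u < -1)) -> (lim <= -1 and lim <= -8))
Before x := 2*x + 6: ((lim + v != 2*x + 6 and u < -1) -> (lim <= -1 and lim <= -8)) and ((not (lim + v != 2*x + 6 and u < -1)) -> (lim <= -1 and lim <= -8))
Before u := lim - 9: ((lim + v != 2*x + 6 and lim < 8) -> (lim <= -1 and lim <= -8)) and ((not (lim + v != 2*x + 6 and lim < 8)) -> (lim <= -1 and lim <= -8))
The weakest precondition is ((lim + v != 2*x + 6 and lim < 8) -> (lim <= -1 and lim <= -8)) and ((not (lim + v != 2*x + 6 and lim < 8)) -> (lim <= -1 and lim <= -8)).
Check whether ((lim + v != 2*x + 6 and lim < 8) -> (lim <= -1 and lim <= -7)) and ((not (lim + v != 2*x + 6 and lim < 8)) -> (lim <= -1 and lim <= -8)) implies it.
Countermodel: at the initial state lim = -7, v = 14, x = 0, the precondition holds but the weakest precondition fails.
Answer: invalid


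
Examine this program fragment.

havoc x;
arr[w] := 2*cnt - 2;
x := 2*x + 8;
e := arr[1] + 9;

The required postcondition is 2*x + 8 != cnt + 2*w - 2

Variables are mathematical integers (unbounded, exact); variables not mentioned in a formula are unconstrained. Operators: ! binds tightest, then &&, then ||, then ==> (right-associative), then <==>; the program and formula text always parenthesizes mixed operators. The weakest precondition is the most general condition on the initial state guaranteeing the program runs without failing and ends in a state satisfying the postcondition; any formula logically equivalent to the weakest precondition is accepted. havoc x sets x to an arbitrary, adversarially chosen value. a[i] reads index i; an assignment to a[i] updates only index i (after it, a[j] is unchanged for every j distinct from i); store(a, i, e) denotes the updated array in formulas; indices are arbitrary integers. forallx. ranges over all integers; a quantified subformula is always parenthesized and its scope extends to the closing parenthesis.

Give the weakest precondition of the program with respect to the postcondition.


Working backward. After the program, the postcondition 2*x + 8 != cnt + 2*w - 2 must hold; in canonical form it is 2*x != cnt + 2*w - 10.
Before e := arr[1] + 9: 2*x != cnt + 2*w - 10
Before x := 2*x + 8: 4*x != cnt + 2*w - 26
Before arr[w] := 2*cnt - 2: 4*x != cnt + 2*w - 26
Before havoc x: forall x_1. 4*x_1 != cnt + 2*w - 26
Answer: WP = forall x_1. 4*x_1 != cnt + 2*w - 26


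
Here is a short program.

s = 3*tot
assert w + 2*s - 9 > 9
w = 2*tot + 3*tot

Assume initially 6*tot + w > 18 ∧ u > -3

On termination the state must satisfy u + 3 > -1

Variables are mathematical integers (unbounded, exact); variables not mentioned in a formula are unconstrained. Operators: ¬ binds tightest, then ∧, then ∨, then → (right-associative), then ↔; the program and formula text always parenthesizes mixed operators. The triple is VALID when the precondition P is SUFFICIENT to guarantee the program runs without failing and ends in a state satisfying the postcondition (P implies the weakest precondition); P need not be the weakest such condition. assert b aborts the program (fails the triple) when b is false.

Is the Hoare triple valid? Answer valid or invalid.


Working backward. After the program, the postcondition u + 3 > -1 must hold; in canonical form it is u > -4.
Before w := 2*tot + 3*tot: u > -4
Before assert w + 2*s - 9 > 9: 2*s + w > 18 ∧ u > -4
Before s := 3*tot: 6*tot + w > 18 ∧ u > -4
The weakest precondition is 6*tot + w > 18 ∧ u > -4.
Check whether 6*tot + w > 18 ∧ u > -3 implies it.
Every state satisfying the precondition satisfies the weakest precondition: the implication holds.
Answer: valid


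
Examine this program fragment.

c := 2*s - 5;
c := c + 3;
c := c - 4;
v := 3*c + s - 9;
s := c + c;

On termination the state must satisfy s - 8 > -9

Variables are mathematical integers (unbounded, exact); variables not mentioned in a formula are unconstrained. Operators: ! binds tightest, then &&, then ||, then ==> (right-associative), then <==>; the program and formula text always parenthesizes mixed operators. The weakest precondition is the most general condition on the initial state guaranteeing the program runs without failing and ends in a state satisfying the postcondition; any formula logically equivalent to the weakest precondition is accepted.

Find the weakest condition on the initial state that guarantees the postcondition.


Working backward. After the program, the postcondition s - 8 > -9 must hold; in canonical form it is s > -1.
Before s := c + c: 2*c > -1
Before v := 3*c + s - 9: 2*c > -1
Before c := c - 4: 2*c > 7
Before c := c + 3: 2*c > 1
Before c := 2*s - 5: 4*s > 11
Answer: WP = 4*s > 11


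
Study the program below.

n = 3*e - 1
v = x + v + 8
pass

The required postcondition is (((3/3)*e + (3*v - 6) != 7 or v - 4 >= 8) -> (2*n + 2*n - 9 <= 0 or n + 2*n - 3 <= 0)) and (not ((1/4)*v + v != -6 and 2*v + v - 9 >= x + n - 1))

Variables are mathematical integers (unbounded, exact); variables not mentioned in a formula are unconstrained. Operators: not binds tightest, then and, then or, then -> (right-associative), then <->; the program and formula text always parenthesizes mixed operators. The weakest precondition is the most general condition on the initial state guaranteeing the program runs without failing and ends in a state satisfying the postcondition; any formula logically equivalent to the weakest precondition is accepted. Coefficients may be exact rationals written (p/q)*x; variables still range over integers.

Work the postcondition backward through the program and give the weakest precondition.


Working backward. After the program, the postcondition (((3/3)*e + (3*v - 6) != 7 or v - 4 >= 8) -> (2*n + 2*n - 9 <= 0 or n + 2*n - 3 <= 0)) and (not ((1/4)*v + v != -6 and 2*v + v - 9 >= x + n - 1)) must hold; in canonical form it is ((e + 3*v != 13 or v >= 12) -> (4*n <= 9 or 3*n <= 3)) and (not ((5/4)*v != -6 and 3*v >= n + x + 8)).
Before skip: ((e + 3*v != 13 or v >= 12) -> (4*n <= 9 or 3*n <= 3)) and (not ((5/4)*v != -6 and 3*v >= n + x + 8))
Before v := x + v + 8: ((e + 3*v + 3*x != -11 or v + x >= 4) -> (4*n <= 9 or 3*n <= 3)) and (not ((5/4)*v + (5/4)*x != -16 and 3*v + 2*x >= n - 16))
Before n := 3*e - 1: ((e + 3*v + 3*x != -11 or v + x >= 4) -> (12*e <= 13 or 9*e <= 6)) and (not ((5/4)*v + (5/4)*x != -16 and 3*v + 2*x >= 3*e - 17))
Answer: WP = ((e + 3*v + 3*x != -11 or v + x >= 4) -> (12*e <= 13 or 9*e <= 6)) and (not ((5/4)*v + (5/4)*x != -16 and 3*v + 2*x >= 3*e - 17))


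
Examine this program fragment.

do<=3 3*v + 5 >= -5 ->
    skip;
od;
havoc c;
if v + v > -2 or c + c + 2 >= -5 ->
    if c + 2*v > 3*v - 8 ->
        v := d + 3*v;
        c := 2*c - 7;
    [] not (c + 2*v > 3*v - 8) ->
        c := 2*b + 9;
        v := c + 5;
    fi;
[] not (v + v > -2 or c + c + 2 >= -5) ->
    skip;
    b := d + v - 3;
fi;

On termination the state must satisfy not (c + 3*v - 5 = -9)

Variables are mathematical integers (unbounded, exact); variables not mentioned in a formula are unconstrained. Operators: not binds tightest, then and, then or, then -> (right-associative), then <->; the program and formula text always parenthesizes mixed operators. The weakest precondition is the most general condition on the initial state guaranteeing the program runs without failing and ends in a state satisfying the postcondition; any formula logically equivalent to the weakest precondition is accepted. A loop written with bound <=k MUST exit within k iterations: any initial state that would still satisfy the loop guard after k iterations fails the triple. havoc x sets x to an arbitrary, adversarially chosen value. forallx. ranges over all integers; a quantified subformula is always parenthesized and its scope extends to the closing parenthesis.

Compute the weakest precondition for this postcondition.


Working backward. After the program, the postcondition not (c + 3*v - 5 = -9) must hold; in canonical form it is not (c + 3*v = -4).
Then branch requires (c > v - 8 -> (not (2*c + 3*d + 9*v = 3))) and ((not (c > v - 8)) -> (not (8*b = -55))); else branch requires not (c + 3*v = -4).
Before the if: ((2*v > -2 or 2*c >= -7) -> ((c > v - 8 -> (not (2*c + 3*d + 9*v = 3))) and ((not (c > v - 8)) -> (not (8*b = -55))))) and ((not (2*v > -2 or 2*c >= -7)) -> (not (c + 3*v = -4)))
Before havoc c: forall c_1. (((2*v > -2 or 2*c_1 >= -7) -> ((c_1 > v - 8 -> (not (2*c_1 + 3*d + 9*v = 3))) and ((not (c_1 > v - 8)) -> (not (8*b = -55))))) and ((not (2*v > -2 or 2*c_1 >= -7)) -> (not (c_1 + 3*v = -4))))
Before the loop (bound <=3), unroll the exhaustion recursion (WP_0 = exit-now case; WP_j = one more guarded iteration, up to j = 3):
  WP_0: (not (3*v >= -10)) and (forall c_1. (((2*v > -2 or 2*c_1 >= -7) -> ((c_1 > v - 8 -> (not (2*c_1 + 3*d + 9*v = 3))) and ((not (c_1 > v - 8)) -> (not (8*b = -55))))) and ((not (2*v > -2 or 2*c_1 >= -7)) -> (not (c_1 + 3*v = -4)))))
  WP_1: (3*v >= -10 -> ((not (3*v >= -10)) and (forall c_1. (((2*v > -2 or 2*c_1 >= -7) -> ((c_1 > v - 8 -> (not (2*c_1 + 3*d + 9*v = 3))) and ((not (c_1 > v - 8)) -> (not (8*b = -55))))) and ((not (2*v > -2 or 2*c_1 >= -7)) -> (not (c_1 + 3*v = -4))))))) and ((not (3*v >= -10)) -> (forall c_1. (((2*v > -2 or 2*c_1 >= -7) -> ((c_1 > v - 8 -> (not (2*c_1 + 3*d + 9*v = 3))) and ((not (c_1 > v - 8)) -> (not (8*b = -55))))) and ((not (2*v > -2 or 2*c_1 >= -7)) -> (not (c_1 + 3*v = -4))))))
  WP_2: (3*v >= -10 -> ((3*v >= -10 -> ((not (3*v >= -10)) and (forall c_1. (((2*v > -2 or 2*c_1 >= -7) -> ((c_1 > v - 8 -> (not (2*c_1 + 3*d + 9*v = 3))) and ((not (c_1 > v - 8)) -> (not (8*b = -55))))) and ((not (2*v > -2 or 2*c_1 >= -7)) -> (not (c_1 + 3*v = -4))))))) and ((not (3*v >= -10)) -> (forall c_1. (((2*v > -2 or 2*c_1 >= -7) -> ((c_1 > v - 8 -> (not (2*c_1 + 3*d + 9*v = 3))) and ((not (c_1 > v - 8)) -> (not (8*b = -55))))) and ((not (2*v > -2 or 2*c_1 >= -7)) -> (not (c_1 + 3*v = -4)))))))) and ((not (3*v >= -10)) -> (forall c_1. (((2*v > -2 or 2*c_1 >= -7) -> ((c_1 > v - 8 -> (not (2*c_1 + 3*d + 9*v = 3))) and ((not (c_1 > v - 8)) -> (not (8*b = -55))))) and ((not (2*v > -2 or 2*c_1 >= -7)) -> (not (c_1 + 3*v = -4))))))
  WP_3: (3*v >= -10 -> ((3*v >= -10 -> ((3*v >= -10 -> ((not (3*v >= -10)) and (forall c_1. (((2*v > -2 or 2*c_1 >= -7) -> ((c_1 > v - 8 -> (not (2*c_1 + 3*d + 9*v = 3))) and ((not (c_1 > v - 8)) -> (not (8*b = -55))))) and ((not (2*v > -2 or 2*c_1 >= -7)) -> (not (c_1 + 3*v = -4))))))) and ((not (3*v >= -10)) -> (forall c_1. (((2*v > -2 or 2*c_1 >= -7) -> ((c_1 > v - 8 -> (not (2*c_1 + 3*d + 9*v = 3))) and ((not (c_1 > v - 8)) -> (not (8*b = -55))))) and ((not (2*v > -2 or 2*c_1 >= -7)) -> (not (c_1 + 3*v = -4)))))))) and ((not (3*v >= -10)) -> (forall c_1. (((2*v > -2 or 2*c_1 >= -7) -> ((c_1 > v - 8 -> (not (2*c_1 + 3*d + 9*v = 3))) and ((not (c_1 > v - 8)) -> (not (8*b = -55))))) and ((not (2*v > -2 or 2*c_1 >= -7)) -> (not (c_1 + 3*v = -4)))))))) and ((not (3*v >= -10)) -> (forall c_1. (((2*v > -2 or 2*c_1 >= -7) -> ((c_1 > v - 8 -> (not (2*c_1 + 3*d + 9*v = 3))) and ((not (c_1 > v - 8)) -> (not (8*b = -55))))) and ((not (2*v > -2 or 2*c_1 >= -7)) -> (not (c_1 + 3*v = -4))))))
So before the loop: (3*v >= -10 -> ((3*v >= -10 -> ((3*v >= -10 -> ((not (3*v >= -10)) and (forall c_1. (((2*v > -2 or 2*c_1 >= -7) -> ((c_1 > v - 8 -> (not (2*c_1 + 3*d + 9*v = 3))) and ((not (c_1 > v - 8)) -> (not (8*b = -55))))) and ((not (2*v > -2 or 2*c_1 >= -7)) -> (not (c_1 + 3*v = -4))))))) and ((not (3*v >= -10)) -> (forall c_1. (((2*v > -2 or 2*c_1 >= -7) -> ((c_1 > v - 8 -> (not (2*c_1 + 3*d + 9*v = 3))) and ((not (c_1 > v - 8)) -> (not (8*b = -55))))) and ((not (2*v > -2 or 2*c_1 >= -7)) -> (not (c_1 + 3*v = -4)))))))) and ((not (3*v >= -10)) -> (forall c_1. (((2*v > -2 or 2*c_1 >= -7) -> ((c_1 > v - 8 -> (not (2*c_1 + 3*d + 9*v = 3))) and ((not (c_1 > v - 8)) -> (not (8*b = -55))))) and ((not (2*v > -2 or 2*c_1 >= -7)) -> (not (c_1 + 3*v = -4)))))))) and ((not (3*v >= -10)) -> (forall c_1. (((2*v > -2 or 2*c_1 >= -7) -> ((c_1 > v - 8 -> (not (2*c_1 + 3*d + 9*v = 3))) and ((not (c_1 > v - 8)) -> (not (8*b = -55))))) and ((not (2*v > -2 or 2*c_1 >= -7)) -> (not (c_1 + 3*v = -4))))))
Answer: WP = (3*v >= -10 -> ((3*v >= -10 -> ((3*v >= -10 -> ((not (3*v >= -10)) and (forall c_1. (((2*v > -2 or 2*c_1 >= -7) -> ((c_1 > v - 8 -> (not (2*c_1 + 3*d + 9*v = 3))) and ((not (c_1 > v - 8)) -> (not (8*b = -55))))) and ((not (2*v > -2 or 2*c_1 >= -7)) -> (not (c_1 + 3*v = -4))))))) and ((not (3*v >= -10)) -> (forall c_1. (((2*v > -2 or 2*c_1 >= -7) -> ((c_1 > v - 8 -> (not (2*c_1 + 3*d + 9*v = 3))) and ((not (c_1 > v - 8)) -> (not (8*b = -55))))) and ((not (2*v > -2 or 2*c_1 >= -7)) -> (not (c_1 + 3*v = -4)))))))) and ((not (3*v >= -10)) -> (forall c_1. (((2*v > -2 or 2*c_1 >= -7) -> ((c_1 > v - 8 -> (not (2*c_1 + 3*d + 9*v = 3))) and ((not (c_1 > v - 8)) -> (not (8*b = -55))))) and ((not (2*v > -2 or 2*c_1 >= -7)) -> (not (c_1 + 3*v = -4)))))))) and ((not (3*v >= -10)) -> (forall c_1. (((2*v > -2 or 2*c_1 >= -7) -> ((c_1 > v - 8 -> (not (2*c_1 + 3*d + 9*v = 3))) and ((not (c_1 > v - 8)) -> (not (8*b = -55))))) and ((not (2*v > -2 or 2*c_1 >= -7)) -> (not (c_1 + 3*v = -4))))))


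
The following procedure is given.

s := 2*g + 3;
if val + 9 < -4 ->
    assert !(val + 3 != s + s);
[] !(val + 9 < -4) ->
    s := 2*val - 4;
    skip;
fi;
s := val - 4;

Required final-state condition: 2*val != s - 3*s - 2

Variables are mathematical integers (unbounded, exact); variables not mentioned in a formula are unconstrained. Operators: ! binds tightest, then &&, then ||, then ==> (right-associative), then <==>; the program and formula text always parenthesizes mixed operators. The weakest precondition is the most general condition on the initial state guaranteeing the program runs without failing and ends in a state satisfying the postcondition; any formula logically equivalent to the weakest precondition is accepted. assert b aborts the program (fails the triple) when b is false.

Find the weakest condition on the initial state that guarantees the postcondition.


Working backward. After the program, the postcondition 2*val != s - 3*s - 2 must hold; in canonical form it is 2*s + 2*val != -2.
Before s := val - 4: 4*val != 6
Then branch requires (!(val != 2*s - 3)) && 4*val != 6; else branch requires 4*val != 6.
Before the if: (val < -13 ==> ((!(val != 2*s - 3)) && 4*val != 6)) && ((!(val < -13)) ==> 4*val != 6)
Before s := 2*g + 3: (val < -13 ==> ((!(val != 4*g + 3)) && 4*val != 6)) && ((!(val < -13)) ==> 4*val != 6)
Answer: WP = (val < -13 ==> ((!(val != 4*g + 3)) && 4*val != 6)) && ((!(val < -13)) ==> 4*val != 6)


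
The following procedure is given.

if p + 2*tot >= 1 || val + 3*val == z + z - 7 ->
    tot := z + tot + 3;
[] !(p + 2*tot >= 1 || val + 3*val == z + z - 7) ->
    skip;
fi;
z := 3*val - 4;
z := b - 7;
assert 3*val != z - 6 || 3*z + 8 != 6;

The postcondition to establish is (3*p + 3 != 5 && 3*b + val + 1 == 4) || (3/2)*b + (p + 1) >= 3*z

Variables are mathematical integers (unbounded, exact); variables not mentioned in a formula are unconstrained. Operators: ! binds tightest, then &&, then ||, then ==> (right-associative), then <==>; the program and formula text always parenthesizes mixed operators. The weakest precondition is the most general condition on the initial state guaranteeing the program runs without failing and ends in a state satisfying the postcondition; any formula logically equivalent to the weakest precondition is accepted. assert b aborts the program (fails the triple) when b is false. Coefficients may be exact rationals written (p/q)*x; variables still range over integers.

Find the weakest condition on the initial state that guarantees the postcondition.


Working backward. After the program, the postcondition (3*p + 3 != 5 && 3*b + val + 1 == 4) || (3/2)*b + (p + 1) >= 3*z must hold; in canonical form it is (3*p != 2 && 3*b + val == 3) || (3/2)*b + p >= 3*z - 1.
Before assert 3*val != z - 6 || 3*z + 8 != 6: (3*val != z - 6 || 3*z != -2) && ((3*p != 2 && 3*b + val == 3) || (3/2)*b + p >= 3*z - 1)
Before z := b - 7: (3*val != b - 13 || 3*b != 19) && ((3*p != 2 && 3*b + val == 3) || p >= (3/2)*b - 22)
Before z := 3*val - 4: (3*val != b - 13 || 3*b != 19) && ((3*p != 2 && 3*b + val == 3) || p >= (3/2)*b - 22)
Then branch requires (3*val != b - 13 || 3*b != 19) && ((3*p != 2 && 3*b + val == 3) || p >= (3/2)*b - 22); else branch requires (3*val != b - 13 || 3*b != 19) && ((3*p != 2 && 3*b + val == 3) || p >= (3/2)*b - 22).
Before the if: ((p + 2*tot >= 1 || 4*val == 2*z - 7) ==> ((3*val != b - 13 || 3*b != 19) && ((3*p != 2 && 3*b + val == 3) || p >= (3/2)*b - 22))) && ((!(p + 2*tot >= 1 || 4*val == 2*z - 7)) ==> ((3*val != b - 13 || 3*b != 19) && ((3*p != 2 && 3*b + val == 3) || p >= (3/2)*b - 22)))
Answer: WP = ((p + 2*tot >= 1 || 4*val == 2*z - 7) ==> ((3*val != b - 13 || 3*b != 19) && ((3*p != 2 && 3*b + val == 3) || p >= (3/2)*b - 22))) && ((!(p + 2*tot >= 1 || 4*val == 2*z - 7)) ==> ((3*val != b - 13 || 3*b != 19) && ((3*p != 2 && 3*b + val == 3) || p >= (3/2)*b - 22)))


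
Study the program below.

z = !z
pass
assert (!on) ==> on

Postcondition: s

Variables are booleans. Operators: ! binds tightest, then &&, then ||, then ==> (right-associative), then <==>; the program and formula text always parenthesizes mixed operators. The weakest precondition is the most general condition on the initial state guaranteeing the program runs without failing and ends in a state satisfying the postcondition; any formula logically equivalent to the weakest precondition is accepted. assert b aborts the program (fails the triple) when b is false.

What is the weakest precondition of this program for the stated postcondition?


Working backward. After the program, s must hold.
Before assert (!on) ==> on: ((!on) ==> on) && s
Before skip: ((!on) ==> on) && s
Before z := !z: ((!on) ==> on) && s
Answer: WP = ((!on) ==> on) && s


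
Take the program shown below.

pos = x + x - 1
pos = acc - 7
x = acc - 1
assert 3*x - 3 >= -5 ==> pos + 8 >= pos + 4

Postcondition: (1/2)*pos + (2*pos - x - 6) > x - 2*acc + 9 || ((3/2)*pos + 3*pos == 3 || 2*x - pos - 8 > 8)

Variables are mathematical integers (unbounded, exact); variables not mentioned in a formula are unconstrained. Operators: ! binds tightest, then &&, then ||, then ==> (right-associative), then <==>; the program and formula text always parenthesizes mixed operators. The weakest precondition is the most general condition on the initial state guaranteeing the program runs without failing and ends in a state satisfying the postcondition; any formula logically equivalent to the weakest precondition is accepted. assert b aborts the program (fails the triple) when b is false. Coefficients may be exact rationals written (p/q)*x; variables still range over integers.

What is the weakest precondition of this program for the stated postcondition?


Working backward. After the program, the postcondition (1/2)*pos + (2*pos - x - 6) > x - 2*acc + 9 || ((3/2)*pos + 3*pos == 3 || 2*x - pos - 8 > 8) must hold; in canonical form it is 2*acc + (5/2)*pos > 2*x + 15 || (9/2)*pos == 3 || 2*x > pos + 16.
Before assert 3*x - 3 >= -5 ==> pos + 8 >= pos + 4: 2*acc + (5/2)*pos > 2*x + 15 || (9/2)*pos == 3 || 2*x > pos + 16
Before x := acc - 1: (5/2)*pos > 13 || (9/2)*pos == 3 || 2*acc > pos + 18
Before pos := acc - 7: (5/2)*acc > 61/2 || (9/2)*acc == 69/2 || acc > 11
Before pos := x + x - 1: (5/2)*acc > 61/2 || (9/2)*acc == 69/2 || acc > 11
Answer: WP = (5/2)*acc > 61/2 || (9/2)*acc == 69/2 || acc > 11


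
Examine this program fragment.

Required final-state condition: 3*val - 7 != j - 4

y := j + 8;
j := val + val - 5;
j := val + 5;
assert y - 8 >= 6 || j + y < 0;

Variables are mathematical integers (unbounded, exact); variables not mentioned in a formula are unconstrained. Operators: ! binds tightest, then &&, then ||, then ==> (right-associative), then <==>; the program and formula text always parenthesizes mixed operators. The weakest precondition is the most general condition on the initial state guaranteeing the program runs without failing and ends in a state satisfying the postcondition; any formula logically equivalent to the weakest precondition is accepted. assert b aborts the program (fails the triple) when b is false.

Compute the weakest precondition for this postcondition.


Working backward. After the program, the postcondition 3*val - 7 != j - 4 must hold; in canonical form it is 3*val != j + 3.
Before assert y - 8 >= 6 || j + y < 0: (y >= 14 || j + y < 0) && 3*val != j + 3
Before j := val + 5: (y >= 14 || val + y < -5) && 2*val != 8
Before j := val + val - 5: (y >= 14 || val + y < -5) && 2*val != 8
Before y := j + 8: (j >= 6 || j + val < -13) && 2*val != 8
Answer: WP = (j >= 6 || j + val < -13) && 2*val != 8


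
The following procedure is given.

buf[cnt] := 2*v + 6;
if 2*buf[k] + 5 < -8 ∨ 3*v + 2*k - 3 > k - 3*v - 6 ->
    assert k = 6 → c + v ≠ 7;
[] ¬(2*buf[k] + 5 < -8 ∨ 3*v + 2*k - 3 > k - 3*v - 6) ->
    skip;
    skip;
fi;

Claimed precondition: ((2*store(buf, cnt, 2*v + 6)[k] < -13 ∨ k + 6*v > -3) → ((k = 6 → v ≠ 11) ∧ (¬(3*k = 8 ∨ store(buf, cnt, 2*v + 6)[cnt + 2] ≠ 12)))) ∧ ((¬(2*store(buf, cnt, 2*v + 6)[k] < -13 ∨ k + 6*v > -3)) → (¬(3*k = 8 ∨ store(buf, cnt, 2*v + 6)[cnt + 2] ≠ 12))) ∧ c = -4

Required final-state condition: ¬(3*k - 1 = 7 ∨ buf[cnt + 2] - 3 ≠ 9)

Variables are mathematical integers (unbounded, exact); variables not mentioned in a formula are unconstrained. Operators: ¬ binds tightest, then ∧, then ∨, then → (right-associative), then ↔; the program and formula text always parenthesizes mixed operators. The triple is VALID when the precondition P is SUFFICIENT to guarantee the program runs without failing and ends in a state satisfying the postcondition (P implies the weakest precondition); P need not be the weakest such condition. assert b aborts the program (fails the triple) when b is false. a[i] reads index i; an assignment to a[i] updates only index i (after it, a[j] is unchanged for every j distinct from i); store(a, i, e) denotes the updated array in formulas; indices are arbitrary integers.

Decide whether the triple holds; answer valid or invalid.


Working backward. After the program, the postcondition ¬(3*k - 1 = 7 ∨ buf[cnt + 2] - 3 ≠ 9) must hold; in canonical form it is ¬(3*k = 8 ∨ buf[cnt + 2] ≠ 12).
Then branch requires (k = 6 → c + v ≠ 7) ∧ (¬(3*k = 8 ∨ buf[cnt + 2] ≠ 12)); else branch requires ¬(3*k = 8 ∨ buf[cnt + 2] ≠ 12).
Before the if: ((2*buf[k] < -13 ∨ k + 6*v > -3) → ((k = 6 → c + v ≠ 7) ∧ (¬(3*k = 8 ∨ buf[cnt + 2] ≠ 12)))) ∧ ((¬(2*buf[k] < -13 ∨ k + 6*v > -3)) → (¬(3*k = 8 ∨ buf[cnt + 2] ≠ 12)))
Before buf[cnt] := 2*v + 6: ((2*store(buf, cnt, 2*v + 6)[k] < -13 ∨ k + 6*v > -3) → ((k = 6 → c + v ≠ 7) ∧ (¬(3*k = 8 ∨ store(buf, cnt, 2*v + 6)[cnt + 2] ≠ 12)))) ∧ ((¬(2*store(buf, cnt, 2*v + 6)[k] < -13 ∨ k + 6*v > -3)) → (¬(3*k = 8 ∨ store(buf, cnt, 2*v + 6)[cnt + 2] ≠ 12)))
The weakest precondition is ((2*store(buf, cnt, 2*v + 6)[k] < -13 ∨ k + 6*v > -3) → ((k = 6 → c + v ≠ 7) ∧ (¬(3*k = 8 ∨ store(buf, cnt, 2*v + 6)[cnt + 2] ≠ 12)))) ∧ ((¬(2*store(buf, cnt, 2*v + 6)[k] < -13 ∨ k + 6*v > -3)) → (¬(3*k = 8 ∨ store(buf, cnt, 2*v + 6)[cnt + 2] ≠ 12))).
Check whether ((2*store(buf, cnt, 2*v + 6)[k] < -13 ∨ k + 6*v > -3) → ((k = 6 → v ≠ 11) ∧ (¬(3*k = 8 ∨ store(buf, cnt, 2*v + 6)[cnt + 2] ≠ 12)))) ∧ ((¬(2*store(buf, cnt, 2*v + 6)[k] < -13 ∨ k + 6*v > -3)) → (¬(3*k = 8 ∨ store(buf, cnt, 2*v + 6)[cnt + 2] ≠ 12))) ∧ c = -4 implies it.
Every state satisfying the precondition satisfies the weakest precondition: the implication holds.
Answer: valid


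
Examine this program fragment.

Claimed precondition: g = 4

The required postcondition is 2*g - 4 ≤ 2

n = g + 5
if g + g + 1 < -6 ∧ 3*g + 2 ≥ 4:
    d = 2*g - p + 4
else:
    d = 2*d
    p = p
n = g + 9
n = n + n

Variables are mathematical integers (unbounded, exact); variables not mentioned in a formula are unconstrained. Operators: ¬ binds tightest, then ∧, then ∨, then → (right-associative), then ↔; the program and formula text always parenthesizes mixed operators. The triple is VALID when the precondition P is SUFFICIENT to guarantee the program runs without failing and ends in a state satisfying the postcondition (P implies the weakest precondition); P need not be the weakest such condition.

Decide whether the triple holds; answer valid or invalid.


Working backward. After the program, the postcondition 2*g - 4 ≤ 2 must hold; in canonical form it is 2*g ≤ 6.
Before n := n + n: 2*g ≤ 6
Before n := g + 9: 2*g ≤ 6
Then branch requires 2*g ≤ 6; else branch requires 2*g ≤ 6.
Before the if: ((2*g < -7 ∧ 3*g ≥ 2) → 2*g ≤ 6) ∧ ((¬(2*g < -7 ∧ 3*g ≥ 2)) → 2*g ≤ 6)
Before n := g + 5: ((2*g < -7 ∧ 3*g ≥ 2) → 2*g ≤ 6) ∧ ((¬(2*g < -7 ∧ 3*g ≥ 2)) → 2*g ≤ 6)
The weakest precondition is ((2*g < -7 ∧ 3*g ≥ 2) → 2*g ≤ 6) ∧ ((¬(2*g < -7 ∧ 3*g ≥ 2)) → 2*g ≤ 6).
Check whether g = 4 implies it.
Countermodel: at the initial state g = 4, the precondition holds but the weakest precondition fails.
Answer: invalid


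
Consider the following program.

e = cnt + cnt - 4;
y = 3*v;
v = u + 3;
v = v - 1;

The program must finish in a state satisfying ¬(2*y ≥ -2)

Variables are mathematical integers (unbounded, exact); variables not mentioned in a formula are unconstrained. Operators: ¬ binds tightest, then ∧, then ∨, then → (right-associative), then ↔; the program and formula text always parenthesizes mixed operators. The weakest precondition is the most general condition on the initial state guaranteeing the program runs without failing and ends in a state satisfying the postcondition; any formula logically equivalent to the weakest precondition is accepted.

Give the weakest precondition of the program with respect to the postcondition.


Working backward. After the program, ¬(2*y ≥ -2) must hold.
Before v := v - 1: ¬(2*y ≥ -2)
Before v := u + 3: ¬(2*y ≥ -2)
Before y := 3*v: ¬(6*v ≥ -2)
Before e := cnt + cnt - 4: ¬(6*v ≥ -2)
Answer: WP = ¬(6*v ≥ -2)


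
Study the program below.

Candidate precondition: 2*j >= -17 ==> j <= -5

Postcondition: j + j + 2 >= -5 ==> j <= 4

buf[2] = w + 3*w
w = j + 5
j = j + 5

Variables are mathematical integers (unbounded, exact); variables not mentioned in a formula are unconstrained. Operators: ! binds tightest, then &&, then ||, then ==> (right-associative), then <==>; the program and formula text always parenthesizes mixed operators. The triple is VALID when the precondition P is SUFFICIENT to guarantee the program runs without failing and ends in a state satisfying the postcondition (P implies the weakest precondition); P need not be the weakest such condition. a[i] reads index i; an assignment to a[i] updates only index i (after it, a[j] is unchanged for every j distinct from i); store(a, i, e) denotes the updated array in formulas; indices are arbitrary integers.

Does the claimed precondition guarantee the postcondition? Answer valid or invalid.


Working backward. After the program, the postcondition j + j + 2 >= -5 ==> j <= 4 must hold; in canonical form it is 2*j >= -7 ==> j <= 4.
Before j := j + 5: 2*j >= -17 ==> j <= -1
Before w := j + 5: 2*j >= -17 ==> j <= -1
Before buf[2] := w + 3*w: 2*j >= -17 ==> j <= -1
The weakest precondition is 2*j >= -17 ==> j <= -1.
Check whether 2*j >= -17 ==> j <= -5 implies it.
Every state satisfying the precondition satisfies the weakest precondition: the implication holds.
Answer: valid


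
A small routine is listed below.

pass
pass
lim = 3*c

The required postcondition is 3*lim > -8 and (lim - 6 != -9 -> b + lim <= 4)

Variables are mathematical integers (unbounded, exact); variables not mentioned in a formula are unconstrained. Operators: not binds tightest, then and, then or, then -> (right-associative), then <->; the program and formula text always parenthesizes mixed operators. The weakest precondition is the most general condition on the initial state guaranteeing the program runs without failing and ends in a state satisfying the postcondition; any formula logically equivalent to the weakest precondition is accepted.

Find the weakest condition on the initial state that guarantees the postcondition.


Working backward. After the program, the postcondition 3*lim > -8 and (lim - 6 != -9 -> b + lim <= 4) must hold; in canonical form it is 3*lim > -8 and (lim != -3 -> b + lim <= 4).
Before lim := 3*c: 9*c > -8 and (3*c != -3 -> b + 3*c <= 4)
Before skip: 9*c > -8 and (3*c != -3 -> b + 3*c <= 4)
Before skip: 9*c > -8 and (3*c != -3 -> b + 3*c <= 4)
Answer: WP = 9*c > -8 and (3*c != -3 -> b + 3*c <= 4)


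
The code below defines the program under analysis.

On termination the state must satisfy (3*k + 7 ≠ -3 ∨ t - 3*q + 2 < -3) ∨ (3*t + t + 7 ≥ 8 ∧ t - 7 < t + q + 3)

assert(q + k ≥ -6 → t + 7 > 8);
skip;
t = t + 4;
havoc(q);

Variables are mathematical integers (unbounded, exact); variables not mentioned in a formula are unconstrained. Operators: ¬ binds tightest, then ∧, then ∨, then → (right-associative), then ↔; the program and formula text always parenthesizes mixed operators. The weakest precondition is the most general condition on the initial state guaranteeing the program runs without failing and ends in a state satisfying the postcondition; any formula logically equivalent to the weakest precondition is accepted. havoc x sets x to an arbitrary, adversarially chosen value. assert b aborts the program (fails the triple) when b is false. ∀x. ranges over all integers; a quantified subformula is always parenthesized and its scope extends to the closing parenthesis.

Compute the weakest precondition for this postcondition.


Working backward. After the program, the postcondition (3*k + 7 ≠ -3 ∨ t - 3*q + 2 < -3) ∨ (3*t + t + 7 ≥ 8 ∧ t - 7 < t + q + 3) must hold; in canonical form it is 3*k ≠ -10 ∨ t < 3*q - 5 ∨ (4*t ≥ 1 ∧ q > -10).
Before havoc q: ∀q_1. (3*k ≠ -10 ∨ t < 3*q_1 - 5 ∨ (4*t ≥ 1 ∧ q_1 > -10))
Before t := t + 4: ∀q_1. (3*k ≠ -10 ∨ t < 3*q_1 - 9 ∨ (4*t ≥ -15 ∧ q_1 > -10))
Before skip: ∀q_1. (3*k ≠ -10 ∨ t < 3*q_1 - 9 ∨ (4*t ≥ -15 ∧ q_1 > -10))
Before assert q + k ≥ -6 → t + 7 > 8: (k + q ≥ -6 → t > 1) ∧ (∀q_1. (3*k ≠ -10 ∨ t < 3*q_1 - 9 ∨ (4*t ≥ -15 ∧ q_1 > -10)))
Answer: WP = (k + q ≥ -6 → t > 1) ∧ (∀q_1. (3*k ≠ -10 ∨ t < 3*q_1 - 9 ∨ (4*t ≥ -15 ∧ q_1 > -10)))
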